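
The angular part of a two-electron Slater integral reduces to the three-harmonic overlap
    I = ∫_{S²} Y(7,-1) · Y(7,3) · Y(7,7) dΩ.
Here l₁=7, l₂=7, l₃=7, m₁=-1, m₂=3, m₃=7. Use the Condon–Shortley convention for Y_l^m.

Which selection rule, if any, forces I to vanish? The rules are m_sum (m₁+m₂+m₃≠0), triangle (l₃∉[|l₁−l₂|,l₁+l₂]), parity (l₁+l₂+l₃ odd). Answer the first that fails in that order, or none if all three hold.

m₁+m₂+m₃ = -1 + 3 + 7 = 9  ✗
triangle: |7−7|=0 ≤ l₃=7 ≤ 7+7=14
parity: l₁+l₂+l₃ = 21 is odd

m_sum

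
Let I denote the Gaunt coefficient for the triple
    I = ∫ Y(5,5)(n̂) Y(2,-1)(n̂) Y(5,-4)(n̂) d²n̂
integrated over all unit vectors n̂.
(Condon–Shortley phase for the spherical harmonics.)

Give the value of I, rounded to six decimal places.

Checks pass: Σm=0; 12 even; l₃=5∈[3,7].
(2·5+1)(2·2+1)(2·5+1) = 605
Δ: 2! 8! 2! / 13! → 1/38610
sum: t=0:+1/2880 t=1:−1/576 t=2:+1/2880 = -1/960
3j²(5 2 5; 0 0 0) = Δ·Π!·Σ² = 10/429  (sign +1)
sum: t=0:+1/80640 = 1/80640
3j²(5 2 5; 5 -1 -4) = Δ·Π!·Σ² = 9/286  (sign -1)
combine: 4πI² = 605·10/429·9/286 = 75/169
take √, sign -1: I = -0.18792404

-0.187924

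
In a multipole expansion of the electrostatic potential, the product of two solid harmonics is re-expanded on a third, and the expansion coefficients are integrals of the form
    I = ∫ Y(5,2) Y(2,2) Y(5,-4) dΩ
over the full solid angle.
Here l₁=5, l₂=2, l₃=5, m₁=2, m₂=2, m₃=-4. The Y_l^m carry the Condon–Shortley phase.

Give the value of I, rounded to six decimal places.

Checks pass: Σm=0; 12 even; l₃=5∈[3,7].
(2·5+1)(2·2+1)(2·5+1) = 605
Δ: 2! 8! 2! / 13! → 1/38610
sum: t=0:+1/2880 t=1:−1/576 t=2:+1/2880 = -1/960
3j²(5 2 5; 0 0 0) = Δ·Π!·Σ² = 10/429  (sign +1)
sum: t=2:+1/20160 = 1/20160
3j²(5 2 5; 2 2 -4) = Δ·Π!·Σ² = 12/715  (sign -1)
combine: 4πI² = 605·10/429·12/715 = 40/169
take √, sign -1: I = -0.13724032

-0.137240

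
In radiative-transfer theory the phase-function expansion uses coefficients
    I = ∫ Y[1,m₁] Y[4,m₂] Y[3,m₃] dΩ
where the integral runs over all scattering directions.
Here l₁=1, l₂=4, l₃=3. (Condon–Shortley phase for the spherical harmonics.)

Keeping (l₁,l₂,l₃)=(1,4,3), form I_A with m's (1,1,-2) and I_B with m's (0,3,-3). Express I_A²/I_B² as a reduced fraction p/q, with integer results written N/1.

3/7

l's match ⇒ only the (l;m) 3-j factors differ between A and B.
A: triangle coeff Δ(1,4,3) = 1/252; Σ_t [0,0]: t=0:+1/240 = 1/240; (3j)²=1/84 [(1 4 3; 1 1 -2)], sign=-1
B: triangle coeff Δ(1,4,3) = 1/252; Σ_t [1,1]: t=1:−1/720 = -1/720; (3j)²=1/36 [(1 4 3; 0 3 -3)], sign=-1
I_A²/I_B² = (1/84)/(1/36) = 3/7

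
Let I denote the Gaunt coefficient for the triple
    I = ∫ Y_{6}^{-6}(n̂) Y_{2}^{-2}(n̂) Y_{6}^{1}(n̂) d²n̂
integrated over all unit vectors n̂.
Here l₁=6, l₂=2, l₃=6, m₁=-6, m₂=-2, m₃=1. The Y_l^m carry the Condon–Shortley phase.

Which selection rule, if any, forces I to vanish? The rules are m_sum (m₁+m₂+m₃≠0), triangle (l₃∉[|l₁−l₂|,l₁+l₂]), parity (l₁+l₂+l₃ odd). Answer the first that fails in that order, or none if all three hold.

Σmᵢ = -7  ✗
l₃∈[|l₁−l₂|,l₁+l₂]=[4,8], have l₃=6
Σlᵢ = 14 ⇒ even

m_sum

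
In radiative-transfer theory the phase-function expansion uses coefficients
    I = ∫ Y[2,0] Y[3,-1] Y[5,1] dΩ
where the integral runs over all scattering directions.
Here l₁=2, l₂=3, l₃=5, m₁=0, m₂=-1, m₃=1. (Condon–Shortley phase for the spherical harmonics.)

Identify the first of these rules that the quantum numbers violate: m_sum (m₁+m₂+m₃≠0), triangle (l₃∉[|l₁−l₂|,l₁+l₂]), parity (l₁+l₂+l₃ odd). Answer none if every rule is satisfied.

Σmᵢ = 0  ✓
l₃∈[|l₁−l₂|,l₁+l₂]=[1,5], have l₃=5  ✓
Σlᵢ = 10 ⇒ even  ✓

none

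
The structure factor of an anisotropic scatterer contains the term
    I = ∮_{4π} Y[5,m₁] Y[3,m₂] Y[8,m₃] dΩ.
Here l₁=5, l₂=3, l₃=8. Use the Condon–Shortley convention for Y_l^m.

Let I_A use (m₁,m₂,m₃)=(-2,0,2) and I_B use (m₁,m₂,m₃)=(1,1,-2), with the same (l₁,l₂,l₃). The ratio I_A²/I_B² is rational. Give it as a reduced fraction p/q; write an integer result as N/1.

16/21

Same 5,3,8: normalisation and zero-m 3j drop out of the ratio.
A: Δ: 0! 10! 6! / 17! → 1/136136; sum: t=0:+1/1088640 = 1/1088640; 3j²(5 3 8; -2 0 2) = Δ·Π!·Σ² = 300/17017  (sign +1)
B: Δ: 0! 10! 6! / 17! → 1/136136; sum: t=0:+1/829440 = 1/829440; 3j²(5 3 8; 1 1 -2) = Δ·Π!·Σ² = 225/9724  (sign +1)
I_A²/I_B² = (300/17017)/(225/9724) = 16/21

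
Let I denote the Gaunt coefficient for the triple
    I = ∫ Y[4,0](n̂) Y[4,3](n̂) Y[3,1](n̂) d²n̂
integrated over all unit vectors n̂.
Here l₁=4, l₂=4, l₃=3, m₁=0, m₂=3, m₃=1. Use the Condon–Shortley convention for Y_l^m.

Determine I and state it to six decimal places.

Σmᵢ = 4 ≠ 0, so the φ-integral vanishes; I = 0

0.000000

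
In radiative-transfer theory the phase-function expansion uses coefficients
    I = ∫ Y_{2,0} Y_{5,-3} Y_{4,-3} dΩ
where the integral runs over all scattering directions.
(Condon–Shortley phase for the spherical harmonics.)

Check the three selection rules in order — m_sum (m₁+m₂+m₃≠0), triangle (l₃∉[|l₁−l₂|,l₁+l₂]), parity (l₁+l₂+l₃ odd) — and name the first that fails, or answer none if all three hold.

azimuthal sum: 0 − 3 − 3 = -6  ✗
3 ≤ 4 ≤ 7 (triangle on l)
L = 2 + 5 + 4 = 11 (odd)

m_sum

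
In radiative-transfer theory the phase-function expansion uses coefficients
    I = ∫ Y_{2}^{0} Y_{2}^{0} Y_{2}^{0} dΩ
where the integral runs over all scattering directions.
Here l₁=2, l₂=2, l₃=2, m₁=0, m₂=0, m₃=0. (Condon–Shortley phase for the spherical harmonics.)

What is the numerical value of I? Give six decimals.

0.180224

Checks pass: Σm=0; 6 even; l₃=2∈[0,4].
(2·2+1)(2·2+1)(2·2+1) = 125
Δ: 2! 2! 2! / 7! → 1/630
sum: t=0:+1/8 t=1:−1/1 t=2:+1/8 = -3/4
3j²(2 2 2; 0 0 0) = Δ·Π!·Σ² = 2/35  (sign -1)
(m-triple is (0,0,0) — same symbol as above.)
combine: 4πI² = 125·2/35·2/35 = 20/49
take √, sign +1: I = 0.18022375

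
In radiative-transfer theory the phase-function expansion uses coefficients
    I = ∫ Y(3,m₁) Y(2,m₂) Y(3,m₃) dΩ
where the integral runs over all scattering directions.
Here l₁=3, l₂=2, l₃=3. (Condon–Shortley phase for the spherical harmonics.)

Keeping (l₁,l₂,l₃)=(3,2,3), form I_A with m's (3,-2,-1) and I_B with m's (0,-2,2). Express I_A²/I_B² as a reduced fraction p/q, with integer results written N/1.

1/2

Shared (l₁,l₂,l₃)=(3,2,3): N and (l;000)² cancel in I_A²/I_B².
A: Δ = 2!·4!·2!/9! = 1/3780; Racah Σ t=0..0: t=0:+1/96 = 1/96; ⇒ 3j(3 2 3; 3 -2 -1)² = 1/42, sgn +1
B: Δ = 2!·4!·2!/9! = 1/3780; Racah Σ t=0..0: t=0:+1/24 = 1/24; ⇒ 3j(3 2 3; 0 -2 2)² = 1/21, sgn -1
I_A²/I_B² = (1/42)/(1/21) = 1/2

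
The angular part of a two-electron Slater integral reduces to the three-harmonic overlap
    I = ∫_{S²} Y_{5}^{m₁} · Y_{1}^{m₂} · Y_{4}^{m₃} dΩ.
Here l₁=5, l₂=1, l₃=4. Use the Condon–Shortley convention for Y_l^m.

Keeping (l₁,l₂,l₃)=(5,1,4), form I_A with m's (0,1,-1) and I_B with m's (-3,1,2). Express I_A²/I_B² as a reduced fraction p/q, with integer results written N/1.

5/14

l's match ⇒ only the (l;m) 3-j factors differ between A and B.
A: triangle coeff Δ(5,1,4) = 1/495; Σ_t [2,2]: t=2:+1/1440 = 1/1440; (3j)²=2/99 [(5 1 4; 0 1 -1)], sign=-1
B: triangle coeff Δ(5,1,4) = 1/495; Σ_t [2,2]: t=2:+1/2880 = 1/2880; (3j)²=28/495 [(5 1 4; -3 1 2)], sign=+1
I_A²/I_B² = (2/99)/(28/495) = 5/14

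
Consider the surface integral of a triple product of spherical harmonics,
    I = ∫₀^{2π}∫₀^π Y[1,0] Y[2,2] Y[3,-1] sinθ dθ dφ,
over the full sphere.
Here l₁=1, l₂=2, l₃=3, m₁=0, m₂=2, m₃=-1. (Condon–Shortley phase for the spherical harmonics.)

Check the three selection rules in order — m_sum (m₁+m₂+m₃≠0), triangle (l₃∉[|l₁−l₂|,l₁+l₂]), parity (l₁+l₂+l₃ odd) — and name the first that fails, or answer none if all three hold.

Σmᵢ = 1  ✗
l₃∈[|l₁−l₂|,l₁+l₂]=[1,3], have l₃=3
Σlᵢ = 6 ⇒ even

m_sum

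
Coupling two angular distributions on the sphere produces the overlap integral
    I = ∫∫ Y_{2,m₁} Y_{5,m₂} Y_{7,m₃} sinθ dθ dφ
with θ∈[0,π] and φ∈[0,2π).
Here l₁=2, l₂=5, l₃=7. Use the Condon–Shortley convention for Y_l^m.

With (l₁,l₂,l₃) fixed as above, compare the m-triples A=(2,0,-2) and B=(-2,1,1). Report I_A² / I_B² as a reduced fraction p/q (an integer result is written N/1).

9/5

l's match ⇒ only the (l;m) 3-j factors differ between A and B.
A: triangle coeff Δ(2,5,7) = 1/15015; Σ_t [0,0]: t=0:+1/345600 = 1/345600; (3j)²=6/715 [(2 5 7; 2 0 -2)], sign=-1
B: triangle coeff Δ(2,5,7) = 1/15015; Σ_t [0,0]: t=0:+1/414720 = 1/414720; (3j)²=2/429 [(2 5 7; -2 1 1)], sign=+1
I_A²/I_B² = (6/715)/(2/429) = 9/5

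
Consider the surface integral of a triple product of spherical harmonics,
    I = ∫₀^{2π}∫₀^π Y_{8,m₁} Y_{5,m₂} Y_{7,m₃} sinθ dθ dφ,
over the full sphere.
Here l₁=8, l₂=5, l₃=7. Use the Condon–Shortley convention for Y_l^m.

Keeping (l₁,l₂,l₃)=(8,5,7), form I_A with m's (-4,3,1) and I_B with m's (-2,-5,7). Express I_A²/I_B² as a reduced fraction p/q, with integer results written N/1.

378/13

Shared (l₁,l₂,l₃)=(8,5,7): N and (l;000)² cancel in I_A²/I_B².
A: Δ = 6!·10!·4!/21! = 1/814773960; Racah Σ t=4..6: t=4:+1/92897280 t=5:−1/21772800 t=6:+1/49766400 = -1/66355200; ⇒ 3j(8 5 7; -4 3 1)² = 63/8398, sgn -1
B: Δ = 6!·10!·4!/21! = 1/814773960; Racah Σ t=0..0: t=0:+1/62705664000 = 1/62705664000; ⇒ 3j(8 5 7; -2 -5 7)² = 1/3876, sgn +1
I_A²/I_B² = (63/8398)/(1/3876) = 378/13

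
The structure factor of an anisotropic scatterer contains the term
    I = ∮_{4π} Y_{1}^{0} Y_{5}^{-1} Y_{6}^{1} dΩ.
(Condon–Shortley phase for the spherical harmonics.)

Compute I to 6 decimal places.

-0.241725

Checks pass: Σm=0; 12 even; l₃=6∈[4,6].
(2·1+1)(2·5+1)(2·6+1) = 429
Δ: 0! 2! 10! / 13! → 1/858
sum: t=0:+1/14400 = 1/14400
3j²(1 5 6; 0 0 0) = Δ·Π!·Σ² = 6/143  (sign +1)
sum: t=0:+1/17280 = 1/17280
3j²(1 5 6; 0 -1 1) = Δ·Π!·Σ² = 35/858  (sign -1)
combine: 4πI² = 429·6/143·35/858 = 105/143
take √, sign -1: I = -0.24172507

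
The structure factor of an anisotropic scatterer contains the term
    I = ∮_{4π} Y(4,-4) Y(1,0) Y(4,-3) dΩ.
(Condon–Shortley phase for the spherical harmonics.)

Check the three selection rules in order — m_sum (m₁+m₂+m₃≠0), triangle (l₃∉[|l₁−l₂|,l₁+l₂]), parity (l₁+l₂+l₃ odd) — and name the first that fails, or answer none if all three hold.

m_sum

Σmᵢ = -7  ✗
l₃∈[|l₁−l₂|,l₁+l₂]=[3,5], have l₃=4
Σlᵢ = 9 ⇒ odd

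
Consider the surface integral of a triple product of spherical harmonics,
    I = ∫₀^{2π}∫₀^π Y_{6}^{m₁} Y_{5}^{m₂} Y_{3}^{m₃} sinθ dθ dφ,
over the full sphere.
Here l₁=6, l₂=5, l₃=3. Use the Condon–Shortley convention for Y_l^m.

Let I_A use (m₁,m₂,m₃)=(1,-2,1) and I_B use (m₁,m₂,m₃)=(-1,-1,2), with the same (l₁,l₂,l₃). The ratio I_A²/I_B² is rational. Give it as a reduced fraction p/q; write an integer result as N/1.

Same 6,5,3: normalisation and zero-m 3j drop out of the ratio.
A: Δ: 8! 4! 2! / 15! → 1/675675; sum: t=1:−1/241920 t=2:+1/8640 t=3:−1/5760 = -1/16128; 3j²(6 5 3; 1 -2 1) = Δ·Π!·Σ² = 5/1001  (sign -1)
B: Δ: 8! 4! 2! / 15! → 1/675675; sum: t=3:−1/17280 t=4:+1/6912 = 1/11520; 3j²(6 5 3; -1 -1 2) = Δ·Π!·Σ² = 2/143  (sign -1)
I_A²/I_B² = (5/1001)/(2/143) = 5/14

5/14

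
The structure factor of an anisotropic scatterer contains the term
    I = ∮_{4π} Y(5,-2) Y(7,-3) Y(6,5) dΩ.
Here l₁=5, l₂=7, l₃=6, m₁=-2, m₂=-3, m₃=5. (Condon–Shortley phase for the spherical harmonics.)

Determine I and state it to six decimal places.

Checks pass: Σm=0; 18 even; l₃=6∈[2,12].
(2·5+1)(2·7+1)(2·6+1) = 2145
Δ: 6! 4! 8! / 19! → 1/174594420
sum: t=1:−1/4147200 t=2:+1/207360 t=3:−1/82944 t=4:+1/207360 t=5:−1/4147200 = -1/345600
3j²(5 7 6; 0 0 0) = Δ·Π!·Σ² = 420/46189  (sign -1)
sum: t=3:−1/4354560 t=4:+1/11612160 = -1/6967296
3j²(5 7 6; -2 -3 5) = Δ·Π!·Σ² = 625/50388  (sign +1)
combine: 4πI² = 2145·420/46189·625/50388 = 328125/1356277
take √, sign -1: I = -0.13875241

-0.138752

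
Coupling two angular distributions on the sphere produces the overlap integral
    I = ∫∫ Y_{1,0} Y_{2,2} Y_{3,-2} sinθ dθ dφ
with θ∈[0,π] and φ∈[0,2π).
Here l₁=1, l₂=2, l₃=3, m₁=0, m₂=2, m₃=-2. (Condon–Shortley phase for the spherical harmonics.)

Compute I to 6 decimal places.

Rules hold: Σm=0, L=6 even, 1≤3≤3.
N = 3·5·7 = 105
Δ = 0!·2!·4!/7! = 1/105
Racah Σ t=0..0: t=0:+1/4 = 1/4
⇒ 3j(1 2 3; 0 0 0)² = 3/35, sgn -1
Racah Σ t=0..0: t=0:+1/24 = 1/24
⇒ 3j(1 2 3; 0 2 -2)² = 1/21, sgn -1
4πI² = N·(3j₀)²·(3jₘ)² = 3/7
I = +1·√(0.428571/4π) = 0.18467439

0.184674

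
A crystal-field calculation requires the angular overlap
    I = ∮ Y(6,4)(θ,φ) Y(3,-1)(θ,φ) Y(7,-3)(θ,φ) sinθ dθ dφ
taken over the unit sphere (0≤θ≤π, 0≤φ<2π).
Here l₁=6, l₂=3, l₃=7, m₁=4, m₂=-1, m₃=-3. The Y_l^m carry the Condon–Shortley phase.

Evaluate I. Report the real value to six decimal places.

Checks pass: Σm=0; 16 even; l₃=7∈[3,9].
(2·6+1)(2·3+1)(2·7+1) = 1365
Δ: 2! 10! 4! / 17! → 1/2042040
sum: t=0:+1/207360 t=1:−1/57600 t=2:+1/207360 = -1/129600
3j²(6 3 7; 0 0 0) = Δ·Π!·Σ² = 168/12155  (sign +1)
sum: t=0:+1/645120 t=1:−1/2177280 t=2:+1/174182400 = 191/174182400
3j²(6 3 7; 4 -1 -3) = Δ·Π!·Σ² = 36481/2042040  (sign +1)
combine: 4πI² = 1365·168/12155·36481/2042040 = 766101/2272985
take √, sign +1: I = 0.16377205

0.163772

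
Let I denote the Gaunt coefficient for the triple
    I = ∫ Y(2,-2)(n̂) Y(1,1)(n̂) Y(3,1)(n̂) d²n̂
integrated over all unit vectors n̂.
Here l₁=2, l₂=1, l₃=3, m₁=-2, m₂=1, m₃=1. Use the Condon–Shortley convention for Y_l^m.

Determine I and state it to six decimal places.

-0.082589

Rules hold: Σm=0, L=6 even, 1≤3≤3.
N = 5·3·7 = 105
Δ = 0!·4!·2!/7! = 1/105
Racah Σ t=0..0: t=0:+1/4 = 1/4
⇒ 3j(2 1 3; 0 0 0)² = 3/35, sgn -1
Racah Σ t=0..0: t=0:+1/48 = 1/48
⇒ 3j(2 1 3; -2 1 1)² = 1/105, sgn +1
4πI² = N·(3j₀)²·(3jₘ)² = 3/35
I = -1·√(0.0857143/4π) = -0.08258890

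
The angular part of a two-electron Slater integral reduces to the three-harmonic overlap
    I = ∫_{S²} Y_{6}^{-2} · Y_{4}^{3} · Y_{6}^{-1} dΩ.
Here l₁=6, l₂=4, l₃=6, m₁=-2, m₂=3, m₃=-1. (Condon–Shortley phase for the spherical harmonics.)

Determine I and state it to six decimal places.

Rules hold: Σm=0, L=16 even, 2≤6≤10.
N = 13·9·13 = 1521
Δ = 4!·8!·4!/17! = 1/15315300
Racah Σ t=0..4: t=0:+1/829440 t=1:−1/25920 t=2:+1/9216 t=3:−1/25920 t=4:+1/829440 = 7/207360
⇒ 3j(6 4 6; 0 0 0)² = 28/2431, sgn +1
Racah Σ t=3..4: t=3:−1/103680 t=4:+1/82944 = 1/414720
⇒ 3j(6 4 6; -2 3 -1)² = 49/43758, sgn -1
4πI² = N·(3j₀)²·(3jₘ)² = 686/34969
I = -1·√(0.0196174/4π) = -0.03951077

-0.039511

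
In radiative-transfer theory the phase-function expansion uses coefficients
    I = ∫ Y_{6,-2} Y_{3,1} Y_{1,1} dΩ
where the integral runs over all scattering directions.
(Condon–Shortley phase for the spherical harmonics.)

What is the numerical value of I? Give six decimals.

l₃=1 ∉ [3,9] — triangle fails ⇒ I = 0

0.000000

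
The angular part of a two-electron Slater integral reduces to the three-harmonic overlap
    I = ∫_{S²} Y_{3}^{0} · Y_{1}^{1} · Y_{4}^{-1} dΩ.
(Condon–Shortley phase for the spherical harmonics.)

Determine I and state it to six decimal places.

-0.194664

Rules hold: Σm=0, L=8 even, 2≤4≤4.
N = 7·3·9 = 189
Δ = 0!·6!·2!/9! = 1/252
Racah Σ t=0..0: t=0:+1/36 = 1/36
⇒ 3j(3 1 4; 0 0 0)² = 4/63, sgn +1
Racah Σ t=0..0: t=0:+1/72 = 1/72
⇒ 3j(3 1 4; 0 1 -1)² = 5/126, sgn -1
4πI² = N·(3j₀)²·(3jₘ)² = 10/21
I = -1·√(0.47619/4π) = -0.19466390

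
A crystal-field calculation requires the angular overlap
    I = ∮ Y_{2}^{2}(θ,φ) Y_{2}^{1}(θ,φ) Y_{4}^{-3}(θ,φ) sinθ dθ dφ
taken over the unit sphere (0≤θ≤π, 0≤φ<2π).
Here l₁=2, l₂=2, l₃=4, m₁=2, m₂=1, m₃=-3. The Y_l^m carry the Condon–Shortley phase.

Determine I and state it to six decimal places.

-0.238414

m-sum 0 ✓  L=8 even ✓  0≤4≤4 ✓
Π(2lᵢ+1) = 5×5×9 = 225
triangle coeff Δ(2,2,4) = 1/630
Σ_t [0,0]: t=0:+1/16 = 1/16
(3j)²=2/35 [(2 2 4; 0 0 0)], sign=+1
Σ_t [0,0]: t=0:+1/144 = 1/144
(3j)²=1/18 [(2 2 4; 2 1 -3)], sign=-1
⇒ 4πI² = 5/7
I = (-1)√(5/7/(4π)) = -0.23841361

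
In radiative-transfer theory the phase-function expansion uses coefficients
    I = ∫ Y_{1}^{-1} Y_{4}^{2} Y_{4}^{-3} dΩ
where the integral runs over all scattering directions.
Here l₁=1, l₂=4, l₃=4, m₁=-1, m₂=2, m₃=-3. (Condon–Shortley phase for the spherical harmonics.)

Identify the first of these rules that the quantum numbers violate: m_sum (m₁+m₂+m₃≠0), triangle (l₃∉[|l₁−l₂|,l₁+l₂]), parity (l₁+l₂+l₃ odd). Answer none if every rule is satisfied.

m₁+m₂+m₃ = -1 + 2 − 3 = -2  ✗
triangle: |1−4|=3 ≤ l₃=4 ≤ 1+4=5
parity: l₁+l₂+l₃ = 9 is odd

m_sum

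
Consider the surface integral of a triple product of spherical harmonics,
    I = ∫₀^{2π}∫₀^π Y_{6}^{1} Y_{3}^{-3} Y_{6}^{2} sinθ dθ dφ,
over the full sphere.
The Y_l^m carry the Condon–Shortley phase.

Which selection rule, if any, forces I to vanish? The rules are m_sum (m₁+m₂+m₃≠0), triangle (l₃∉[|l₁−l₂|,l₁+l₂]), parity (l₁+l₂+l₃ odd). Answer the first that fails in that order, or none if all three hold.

azimuthal sum: 1 − 3 + 2 = 0  ✓
3 ≤ 6 ≤ 9 (triangle on l)  ✓
L = 6 + 3 + 6 = 15 (odd)  ✗

parity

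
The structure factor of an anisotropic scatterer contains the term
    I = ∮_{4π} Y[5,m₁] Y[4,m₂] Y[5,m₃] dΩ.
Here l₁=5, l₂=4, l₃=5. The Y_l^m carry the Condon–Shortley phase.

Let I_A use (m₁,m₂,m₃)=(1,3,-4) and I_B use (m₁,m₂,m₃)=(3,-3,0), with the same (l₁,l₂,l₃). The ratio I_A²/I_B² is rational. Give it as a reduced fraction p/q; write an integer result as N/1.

5/3

l's match ⇒ only the (l;m) 3-j factors differ between A and B.
A: triangle coeff Δ(5,4,5) = 1/3153150; Σ_t [3,4]: t=3:−1/17280 t=4:+1/103680 = -1/20736; (3j)²=10/429 [(5 4 5; 1 3 -4)], sign=+1
B: triangle coeff Δ(5,4,5) = 1/3153150; Σ_t [0,1]: t=0:+1/6912 t=1:−1/17280 = 1/11520; (3j)²=2/143 [(5 4 5; 3 -3 0)], sign=-1
I_A²/I_B² = (10/429)/(2/143) = 5/3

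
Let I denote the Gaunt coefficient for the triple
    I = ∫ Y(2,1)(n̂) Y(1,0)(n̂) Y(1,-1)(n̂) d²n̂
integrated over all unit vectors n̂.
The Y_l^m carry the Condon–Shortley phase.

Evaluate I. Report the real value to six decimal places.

-0.218510

m-sum 0 ✓  L=4 even ✓  1≤1≤3 ✓
Π(2lᵢ+1) = 5×3×3 = 45
triangle coeff Δ(2,1,1) = 1/30
Σ_t [1,1]: t=1:−1/1 = -1/1
(3j)²=2/15 [(2 1 1; 0 0 0)], sign=+1
Σ_t [1,1]: t=1:−1/2 = -1/2
(3j)²=1/10 [(2 1 1; 1 0 -1)], sign=-1
⇒ 4πI² = 3/5
I = (-1)√(3/5/(4π)) = -0.21850969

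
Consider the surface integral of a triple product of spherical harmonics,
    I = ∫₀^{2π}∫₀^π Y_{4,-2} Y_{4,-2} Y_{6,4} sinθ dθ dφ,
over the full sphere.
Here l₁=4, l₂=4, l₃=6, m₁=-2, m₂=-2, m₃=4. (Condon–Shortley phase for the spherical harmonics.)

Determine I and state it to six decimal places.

0.159678

Checks pass: Σm=0; 14 even; l₃=6∈[0,8].
(2·4+1)(2·4+1)(2·6+1) = 1053
Δ: 2! 6! 6! / 15! → 1/1261260
sum: t=0:+1/4608 t=1:−1/1296 t=2:+1/4608 = -7/20736
3j²(4 4 6; 0 0 0) = Δ·Π!·Σ² = 20/1287  (sign -1)
sum: t=0:+1/69120 t=1:−1/14400 t=2:+1/69120 = -7/172800
3j²(4 4 6; -2 -2 4) = Δ·Π!·Σ² = 14/715  (sign -1)
combine: 4πI² = 1053·20/1287·14/715 = 504/1573
take √, sign +1: I = 0.15967833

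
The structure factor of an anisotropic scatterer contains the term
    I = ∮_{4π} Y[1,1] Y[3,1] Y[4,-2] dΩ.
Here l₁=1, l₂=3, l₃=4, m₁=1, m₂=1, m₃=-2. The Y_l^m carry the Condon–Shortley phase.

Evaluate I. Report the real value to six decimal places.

0.238414

Checks pass: Σm=0; 8 even; l₃=4∈[2,4].
(2·1+1)(2·3+1)(2·4+1) = 189
Δ: 0! 2! 6! / 9! → 1/252
sum: t=0:+1/36 = 1/36
3j²(1 3 4; 0 0 0) = Δ·Π!·Σ² = 4/63  (sign +1)
sum: t=0:+1/96 = 1/96
3j²(1 3 4; 1 1 -2) = Δ·Π!·Σ² = 5/84  (sign +1)
combine: 4πI² = 189·4/63·5/84 = 5/7
take √, sign +1: I = 0.23841361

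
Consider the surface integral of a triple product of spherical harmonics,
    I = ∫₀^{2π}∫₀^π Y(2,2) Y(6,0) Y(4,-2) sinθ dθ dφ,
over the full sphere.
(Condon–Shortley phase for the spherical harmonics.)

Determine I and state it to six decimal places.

0.061597

Rules hold: Σm=0, L=12 even, 4≤4≤8.
N = 5·13·9 = 585
Δ = 4!·0!·8!/13! = 1/6435
Racah Σ t=2..2: t=2:+1/2304 = 1/2304
⇒ 3j(2 6 4; 0 0 0)² = 5/143, sgn +1
Racah Σ t=0..0: t=0:+1/34560 = 1/34560
⇒ 3j(2 6 4; 2 0 -2)² = 1/429, sgn +1
4πI² = N·(3j₀)²·(3jₘ)² = 75/1573
I = +1·√(0.0476796/4π) = 0.06159725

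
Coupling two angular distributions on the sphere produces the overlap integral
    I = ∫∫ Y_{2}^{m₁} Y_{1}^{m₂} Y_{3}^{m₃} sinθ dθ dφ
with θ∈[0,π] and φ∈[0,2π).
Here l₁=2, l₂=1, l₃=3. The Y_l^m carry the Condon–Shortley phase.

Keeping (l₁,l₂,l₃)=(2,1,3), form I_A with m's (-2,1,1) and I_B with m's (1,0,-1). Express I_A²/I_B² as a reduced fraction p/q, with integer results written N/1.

1/8

l's match ⇒ only the (l;m) 3-j factors differ between A and B.
A: triangle coeff Δ(2,1,3) = 1/105; Σ_t [0,0]: t=0:+1/48 = 1/48; (3j)²=1/105 [(2 1 3; -2 1 1)], sign=+1
B: triangle coeff Δ(2,1,3) = 1/105; Σ_t [0,0]: t=0:+1/6 = 1/6; (3j)²=8/105 [(2 1 3; 1 0 -1)], sign=+1
I_A²/I_B² = (1/105)/(8/105) = 1/8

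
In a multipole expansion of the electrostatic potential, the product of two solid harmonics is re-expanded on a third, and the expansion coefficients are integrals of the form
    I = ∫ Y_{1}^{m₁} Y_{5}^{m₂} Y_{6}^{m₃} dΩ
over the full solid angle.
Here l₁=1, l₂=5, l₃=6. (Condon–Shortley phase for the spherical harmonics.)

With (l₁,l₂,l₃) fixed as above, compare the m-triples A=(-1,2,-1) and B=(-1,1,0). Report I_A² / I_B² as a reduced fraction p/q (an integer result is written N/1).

l's match ⇒ only the (l;m) 3-j factors differ between A and B.
A: triangle coeff Δ(1,5,6) = 1/858; Σ_t [0,0]: t=0:+1/60480 = 1/60480; (3j)²=5/429 [(1 5 6; -1 2 -1)], sign=-1
B: triangle coeff Δ(1,5,6) = 1/858; Σ_t [0,0]: t=0:+1/34560 = 1/34560; (3j)²=5/286 [(1 5 6; -1 1 0)], sign=+1
I_A²/I_B² = (5/429)/(5/286) = 2/3

2/3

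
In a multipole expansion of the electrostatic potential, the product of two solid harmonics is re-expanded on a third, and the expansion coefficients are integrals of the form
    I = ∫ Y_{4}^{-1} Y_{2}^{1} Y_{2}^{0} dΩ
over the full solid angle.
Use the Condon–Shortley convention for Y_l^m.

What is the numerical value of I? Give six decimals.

-0.220728

Rules hold: Σm=0, L=8 even, 2≤2≤6.
N = 9·5·5 = 225
Δ = 4!·4!·0!/9! = 1/630
Racah Σ t=2..2: t=2:+1/16 = 1/16
⇒ 3j(4 2 2; 0 0 0)² = 2/35, sgn +1
Racah Σ t=3..3: t=3:−1/24 = -1/24
⇒ 3j(4 2 2; -1 1 0)² = 1/21, sgn -1
4πI² = N·(3j₀)²·(3jₘ)² = 30/49
I = -1·√(0.612245/4π) = -0.22072812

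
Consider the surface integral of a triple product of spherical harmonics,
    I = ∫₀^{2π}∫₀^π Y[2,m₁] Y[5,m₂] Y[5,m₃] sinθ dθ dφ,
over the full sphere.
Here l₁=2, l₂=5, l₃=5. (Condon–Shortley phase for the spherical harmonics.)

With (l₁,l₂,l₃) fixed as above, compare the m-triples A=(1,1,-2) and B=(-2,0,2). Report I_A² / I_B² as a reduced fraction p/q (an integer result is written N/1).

Shared (l₁,l₂,l₃)=(2,5,5): N and (l;000)² cancel in I_A²/I_B².
A: Δ = 2!·2!·8!/13! = 1/38610; Racah Σ t=0..1: t=0:+1/2880 t=1:−1/1440 = -1/2880; ⇒ 3j(2 5 5; 1 1 -2)² = 7/715, sgn +1
B: Δ = 2!·2!·8!/13! = 1/38610; Racah Σ t=2..2: t=2:+1/2880 = 1/2880; ⇒ 3j(2 5 5; -2 0 2)² = 14/429, sgn -1
I_A²/I_B² = (7/715)/(14/429) = 3/10

3/10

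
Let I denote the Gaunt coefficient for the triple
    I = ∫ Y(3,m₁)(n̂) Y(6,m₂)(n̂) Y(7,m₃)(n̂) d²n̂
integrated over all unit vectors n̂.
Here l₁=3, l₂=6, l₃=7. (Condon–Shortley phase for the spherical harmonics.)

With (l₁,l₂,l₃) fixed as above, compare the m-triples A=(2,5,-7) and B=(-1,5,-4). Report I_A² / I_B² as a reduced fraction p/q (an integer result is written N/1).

35/26

Shared (l₁,l₂,l₃)=(3,6,7): N and (l;000)² cancel in I_A²/I_B².
A: Δ = 2!·4!·10!/17! = 1/2042040; Racah Σ t=1..1: t=1:−1/87091200 = -1/87091200; ⇒ 3j(3 6 7; 2 5 -7)² = 11/408, sgn -1
B: Δ = 2!·4!·10!/17! = 1/2042040; Racah Σ t=1..2: t=1:−1/21772800 t=2:+1/2903040 = 13/43545600; ⇒ 3j(3 6 7; -1 5 -4)² = 143/7140, sgn -1
I_A²/I_B² = (11/408)/(143/7140) = 35/26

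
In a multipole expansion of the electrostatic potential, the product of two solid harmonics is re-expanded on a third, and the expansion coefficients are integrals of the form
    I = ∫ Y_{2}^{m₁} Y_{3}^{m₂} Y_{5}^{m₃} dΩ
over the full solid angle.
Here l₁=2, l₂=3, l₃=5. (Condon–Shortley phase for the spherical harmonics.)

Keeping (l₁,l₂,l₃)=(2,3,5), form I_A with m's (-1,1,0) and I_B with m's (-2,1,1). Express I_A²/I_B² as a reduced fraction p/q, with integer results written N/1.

Shared (l₁,l₂,l₃)=(2,3,5): N and (l;000)² cancel in I_A²/I_B².
A: Δ = 0!·4!·6!/11! = 1/2310; Racah Σ t=0..0: t=0:+1/288 = 1/288; ⇒ 3j(2 3 5; -1 1 0)² = 5/231, sgn -1
B: Δ = 0!·4!·6!/11! = 1/2310; Racah Σ t=0..0: t=0:+1/1152 = 1/1152; ⇒ 3j(2 3 5; -2 1 1)² = 1/154, sgn +1
I_A²/I_B² = (5/231)/(1/154) = 10/3

10/3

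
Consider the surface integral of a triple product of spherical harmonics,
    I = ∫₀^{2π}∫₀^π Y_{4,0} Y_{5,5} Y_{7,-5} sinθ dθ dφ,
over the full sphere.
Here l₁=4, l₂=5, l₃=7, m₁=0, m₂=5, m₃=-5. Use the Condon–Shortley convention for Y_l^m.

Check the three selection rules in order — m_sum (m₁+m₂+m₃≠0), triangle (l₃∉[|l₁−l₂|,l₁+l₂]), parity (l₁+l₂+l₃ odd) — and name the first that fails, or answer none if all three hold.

azimuthal sum: 0 + 5 − 5 = 0  ✓
1 ≤ 7 ≤ 9 (triangle on l)  ✓
L = 4 + 5 + 7 = 16 (even)  ✓

none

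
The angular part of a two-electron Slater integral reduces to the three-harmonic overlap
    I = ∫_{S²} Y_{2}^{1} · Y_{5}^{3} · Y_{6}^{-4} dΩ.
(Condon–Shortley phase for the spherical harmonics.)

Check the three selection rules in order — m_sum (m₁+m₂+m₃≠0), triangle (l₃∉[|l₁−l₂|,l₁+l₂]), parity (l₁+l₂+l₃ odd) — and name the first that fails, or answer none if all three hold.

parity

Σmᵢ = 0  ✓
l₃∈[|l₁−l₂|,l₁+l₂]=[3,7], have l₃=6  ✓
Σlᵢ = 13 ⇒ odd  ✗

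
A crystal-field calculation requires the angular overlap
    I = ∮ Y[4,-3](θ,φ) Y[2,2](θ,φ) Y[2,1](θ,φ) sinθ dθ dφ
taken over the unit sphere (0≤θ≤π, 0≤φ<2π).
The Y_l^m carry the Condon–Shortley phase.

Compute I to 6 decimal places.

-0.238414

Rules hold: Σm=0, L=8 even, 2≤2≤6.
N = 9·5·5 = 225
Δ = 4!·4!·0!/9! = 1/630
Racah Σ t=2..2: t=2:+1/16 = 1/16
⇒ 3j(4 2 2; 0 0 0)² = 2/35, sgn +1
Racah Σ t=4..4: t=4:+1/144 = 1/144
⇒ 3j(4 2 2; -3 2 1)² = 1/18, sgn -1
4πI² = N·(3j₀)²·(3jₘ)² = 5/7
I = -1·√(0.714286/4π) = -0.23841361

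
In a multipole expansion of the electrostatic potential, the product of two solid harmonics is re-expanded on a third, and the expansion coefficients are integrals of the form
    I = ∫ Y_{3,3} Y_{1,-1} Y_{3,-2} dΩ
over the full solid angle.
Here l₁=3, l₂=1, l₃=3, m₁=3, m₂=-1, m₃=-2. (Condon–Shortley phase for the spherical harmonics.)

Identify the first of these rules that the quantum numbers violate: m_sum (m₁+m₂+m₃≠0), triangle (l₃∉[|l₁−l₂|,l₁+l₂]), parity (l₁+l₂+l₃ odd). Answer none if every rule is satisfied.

azimuthal sum: 3 − 1 − 2 = 0  ✓
2 ≤ 3 ≤ 4 (triangle on l)  ✓
L = 3 + 1 + 3 = 7 (odd)  ✗

parity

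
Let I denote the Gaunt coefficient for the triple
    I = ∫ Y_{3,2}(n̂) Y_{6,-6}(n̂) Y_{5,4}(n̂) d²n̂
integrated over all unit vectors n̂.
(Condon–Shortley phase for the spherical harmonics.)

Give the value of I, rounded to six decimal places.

0.207001

Checks pass: Σm=0; 14 even; l₃=5∈[3,9].
(2·3+1)(2·6+1)(2·5+1) = 1001
Δ: 4! 2! 8! / 15! → 1/675675
sum: t=1:−1/8640 t=2:+1/2304 t=3:−1/8640 = 7/34560
3j²(3 6 5; 0 0 0) = Δ·Π!·Σ² = 7/429  (sign -1)
sum: t=0:+1/967680 = 1/967680
3j²(3 6 5; 2 -6 4) = Δ·Π!·Σ² = 3/91  (sign -1)
combine: 4πI² = 1001·7/429·3/91 = 7/13
take √, sign +1: I = 0.20700098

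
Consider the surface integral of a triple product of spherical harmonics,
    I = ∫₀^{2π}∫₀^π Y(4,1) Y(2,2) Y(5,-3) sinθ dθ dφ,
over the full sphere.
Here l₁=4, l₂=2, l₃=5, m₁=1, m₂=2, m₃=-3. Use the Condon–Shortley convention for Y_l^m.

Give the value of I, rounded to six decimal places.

l₁+l₂+l₃=11 is odd: 3j(l;000)=0 ⇒ I=0

0.000000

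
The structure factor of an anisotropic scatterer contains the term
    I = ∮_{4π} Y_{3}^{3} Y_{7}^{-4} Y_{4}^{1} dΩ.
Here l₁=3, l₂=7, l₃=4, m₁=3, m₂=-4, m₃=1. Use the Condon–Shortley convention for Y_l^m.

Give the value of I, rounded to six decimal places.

0.144828

Rules hold: Σm=0, L=14 even, 4≤4≤10.
N = 7·15·9 = 945
Δ = 6!·0!·8!/15! = 1/45045
Racah Σ t=3..3: t=3:−1/20736 = -1/20736
⇒ 3j(3 7 4; 0 0 0)² = 35/1287, sgn -1
Racah Σ t=0..0: t=0:+1/518400 = 1/518400
⇒ 3j(3 7 4; 3 -4 1)² = 2/195, sgn -1
4πI² = N·(3j₀)²·(3jₘ)² = 490/1859
I = +1·√(0.263583/4π) = 0.14482829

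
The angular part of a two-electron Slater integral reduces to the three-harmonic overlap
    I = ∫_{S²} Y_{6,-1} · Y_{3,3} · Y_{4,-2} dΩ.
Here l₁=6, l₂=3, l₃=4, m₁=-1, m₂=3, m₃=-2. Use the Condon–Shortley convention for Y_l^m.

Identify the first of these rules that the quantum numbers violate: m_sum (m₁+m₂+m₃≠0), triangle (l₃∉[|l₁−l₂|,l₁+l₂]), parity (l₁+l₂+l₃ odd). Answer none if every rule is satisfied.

parity

Σmᵢ = 0  ✓
l₃∈[|l₁−l₂|,l₁+l₂]=[3,9], have l₃=4  ✓
Σlᵢ = 13 ⇒ odd  ✗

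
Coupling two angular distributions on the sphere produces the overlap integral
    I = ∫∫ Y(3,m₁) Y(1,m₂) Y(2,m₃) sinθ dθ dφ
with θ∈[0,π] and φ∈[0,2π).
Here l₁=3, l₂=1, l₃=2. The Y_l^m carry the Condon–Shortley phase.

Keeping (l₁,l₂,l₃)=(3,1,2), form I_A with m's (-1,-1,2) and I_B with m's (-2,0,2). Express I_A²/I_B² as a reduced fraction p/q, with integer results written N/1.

1/5

l's match ⇒ only the (l;m) 3-j factors differ between A and B.
A: triangle coeff Δ(3,1,2) = 1/105; Σ_t [0,0]: t=0:+1/48 = 1/48; (3j)²=1/105 [(3 1 2; -1 -1 2)], sign=+1
B: triangle coeff Δ(3,1,2) = 1/105; Σ_t [1,1]: t=1:−1/24 = -1/24; (3j)²=1/21 [(3 1 2; -2 0 2)], sign=-1
I_A²/I_B² = (1/105)/(1/21) = 1/5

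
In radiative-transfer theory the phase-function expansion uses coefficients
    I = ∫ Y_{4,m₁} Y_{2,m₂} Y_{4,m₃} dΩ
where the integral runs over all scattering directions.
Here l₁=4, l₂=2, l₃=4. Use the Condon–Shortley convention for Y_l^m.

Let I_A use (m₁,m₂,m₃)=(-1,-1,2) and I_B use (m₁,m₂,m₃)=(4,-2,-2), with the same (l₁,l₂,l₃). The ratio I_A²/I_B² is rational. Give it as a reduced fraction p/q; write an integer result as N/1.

Same 4,2,4: normalisation and zero-m 3j drop out of the ratio.
A: Δ: 2! 6! 2! / 11! → 1/13860; sum: t=0:+1/240 t=1:−1/96 = -1/160; 3j²(4 2 4; -1 -1 2) = Δ·Π!·Σ² = 27/1540  (sign -1)
B: Δ: 2! 6! 2! / 11! → 1/13860; sum: t=0:+1/2880 = 1/2880; 3j²(4 2 4; 4 -2 -2) = Δ·Π!·Σ² = 2/165  (sign +1)
I_A²/I_B² = (27/1540)/(2/165) = 81/56

81/56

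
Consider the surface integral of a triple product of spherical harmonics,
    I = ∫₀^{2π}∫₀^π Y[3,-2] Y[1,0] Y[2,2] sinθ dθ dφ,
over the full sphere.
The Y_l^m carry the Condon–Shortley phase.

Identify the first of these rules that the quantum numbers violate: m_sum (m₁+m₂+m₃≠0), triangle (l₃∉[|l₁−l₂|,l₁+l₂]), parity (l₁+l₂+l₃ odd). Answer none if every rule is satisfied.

Σmᵢ = 0  ✓
l₃∈[|l₁−l₂|,l₁+l₂]=[2,4], have l₃=2  ✓
Σlᵢ = 6 ⇒ even  ✓

none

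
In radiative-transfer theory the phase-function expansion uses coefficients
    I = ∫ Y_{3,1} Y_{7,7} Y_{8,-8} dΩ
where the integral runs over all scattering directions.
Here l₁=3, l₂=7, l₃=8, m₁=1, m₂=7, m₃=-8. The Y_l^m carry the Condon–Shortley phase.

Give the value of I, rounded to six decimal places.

Rules hold: Σm=0, L=18 even, 4≤8≤10.
N = 7·15·17 = 1785
Δ = 2!·4!·12!/19! = 1/5290740
Racah Σ t=0..2: t=0:+1/7257600 t=1:−1/2073600 t=2:+1/7257600 = -1/4838400
⇒ 3j(3 7 8; 0 0 0)² = 252/20995, sgn -1
Racah Σ t=2..2: t=2:+1/22992076800 = 1/22992076800
⇒ 3j(3 7 8; 1 7 -8)² = 91/2907, sgn +1
4πI² = N·(3j₀)²·(3jₘ)² = 4116/6137
I = -1·√(0.670686/4π) = -0.23102272

-0.231023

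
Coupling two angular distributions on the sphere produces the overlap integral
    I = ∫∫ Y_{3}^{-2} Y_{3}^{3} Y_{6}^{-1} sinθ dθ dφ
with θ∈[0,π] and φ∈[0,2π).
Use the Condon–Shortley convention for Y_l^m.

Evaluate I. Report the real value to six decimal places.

Checks pass: Σm=0; 12 even; l₃=6∈[0,6].
(2·3+1)(2·3+1)(2·6+1) = 637
Δ: 0! 6! 6! / 13! → 1/12012
sum: t=0:+1/1296 = 1/1296
3j²(3 3 6; 0 0 0) = Δ·Π!·Σ² = 100/3003  (sign +1)
sum: t=0:+1/86400 = 1/86400
3j²(3 3 6; -2 3 -1) = Δ·Π!·Σ² = 1/1716  (sign -1)
combine: 4πI² = 637·100/3003·1/1716 = 175/14157
take √, sign -1: I = -0.03136379

-0.031364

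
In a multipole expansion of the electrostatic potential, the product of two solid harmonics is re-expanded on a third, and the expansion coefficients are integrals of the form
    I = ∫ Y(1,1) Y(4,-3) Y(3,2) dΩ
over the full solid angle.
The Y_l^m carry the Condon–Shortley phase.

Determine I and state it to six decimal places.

-0.282095

Rules hold: Σm=0, L=8 even, 3≤3≤5.
N = 3·9·7 = 189
Δ = 2!·0!·6!/9! = 1/252
Racah Σ t=1..1: t=1:−1/36 = -1/36
⇒ 3j(1 4 3; 0 0 0)² = 4/63, sgn +1
Racah Σ t=0..0: t=0:+1/240 = 1/240
⇒ 3j(1 4 3; 1 -3 2)² = 1/12, sgn -1
4πI² = N·(3j₀)²·(3jₘ)² = 1/1
I = -1·√(1/4π) = -0.28209479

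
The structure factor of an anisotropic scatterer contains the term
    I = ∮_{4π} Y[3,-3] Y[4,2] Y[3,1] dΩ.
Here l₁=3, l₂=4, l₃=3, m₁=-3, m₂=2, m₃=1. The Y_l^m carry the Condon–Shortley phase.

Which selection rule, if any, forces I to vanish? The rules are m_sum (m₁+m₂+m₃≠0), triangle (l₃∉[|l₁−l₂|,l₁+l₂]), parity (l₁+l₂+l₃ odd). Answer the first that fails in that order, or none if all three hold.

m₁+m₂+m₃ = -3 + 2 + 1 = 0  ✓
triangle: |3−4|=1 ≤ l₃=3 ≤ 3+4=7  ✓
parity: l₁+l₂+l₃ = 10 is even  ✓

none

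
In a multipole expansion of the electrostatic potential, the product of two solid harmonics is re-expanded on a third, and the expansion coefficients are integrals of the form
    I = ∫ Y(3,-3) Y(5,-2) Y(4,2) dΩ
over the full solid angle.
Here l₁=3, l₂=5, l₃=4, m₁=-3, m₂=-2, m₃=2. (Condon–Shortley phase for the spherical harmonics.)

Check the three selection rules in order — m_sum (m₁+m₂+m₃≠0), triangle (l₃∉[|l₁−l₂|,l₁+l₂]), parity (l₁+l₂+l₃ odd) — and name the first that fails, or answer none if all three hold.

Σmᵢ = -3  ✗
l₃∈[|l₁−l₂|,l₁+l₂]=[2,8], have l₃=4
Σlᵢ = 12 ⇒ even

m_sum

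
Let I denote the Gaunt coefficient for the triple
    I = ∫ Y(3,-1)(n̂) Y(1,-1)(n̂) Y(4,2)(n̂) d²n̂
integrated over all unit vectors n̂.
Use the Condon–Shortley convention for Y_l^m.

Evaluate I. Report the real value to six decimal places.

0.238414

Checks pass: Σm=0; 8 even; l₃=4∈[2,4].
(2·3+1)(2·1+1)(2·4+1) = 189
Δ: 0! 6! 2! / 9! → 1/252
sum: t=0:+1/36 = 1/36
3j²(3 1 4; 0 0 0) = Δ·Π!·Σ² = 4/63  (sign +1)
sum: t=0:+1/96 = 1/96
3j²(3 1 4; -1 -1 2) = Δ·Π!·Σ² = 5/84  (sign +1)
combine: 4πI² = 189·4/63·5/84 = 5/7
take √, sign +1: I = 0.23841361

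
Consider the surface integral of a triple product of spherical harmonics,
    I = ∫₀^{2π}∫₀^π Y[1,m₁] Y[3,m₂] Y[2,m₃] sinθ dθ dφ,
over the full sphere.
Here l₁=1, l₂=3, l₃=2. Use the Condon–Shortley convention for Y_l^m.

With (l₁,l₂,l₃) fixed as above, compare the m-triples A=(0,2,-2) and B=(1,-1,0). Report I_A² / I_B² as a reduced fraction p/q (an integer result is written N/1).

Shared (l₁,l₂,l₃)=(1,3,2): N and (l;000)² cancel in I_A²/I_B².
A: Δ = 2!·0!·4!/7! = 1/105; Racah Σ t=1..1: t=1:−1/24 = -1/24; ⇒ 3j(1 3 2; 0 2 -2)² = 1/21, sgn -1
B: Δ = 2!·0!·4!/7! = 1/105; Racah Σ t=0..0: t=0:+1/8 = 1/8; ⇒ 3j(1 3 2; 1 -1 0)² = 2/35, sgn +1
I_A²/I_B² = (1/21)/(2/35) = 5/6

5/6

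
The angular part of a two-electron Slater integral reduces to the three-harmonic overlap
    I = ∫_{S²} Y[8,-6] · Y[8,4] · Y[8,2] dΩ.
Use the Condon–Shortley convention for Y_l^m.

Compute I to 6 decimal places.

-0.084908

Checks pass: Σm=0; 24 even; l₃=8∈[0,16].
(2·8+1)(2·8+1)(2·8+1) = 4913
Δ: 8! 8! 8! / 25! → 1/236637794250
sum: t=0:+1/65548320768000 t=1:−1/128024064000 t=2:+1/2985984000 t=3:−1/373248000 t=4:+1/191102976 t=5:−1/373248000 t=6:+1/2985984000 t=7:−1/128024064000 t=8:+1/65548320768000 = 11/20808990720
3j²(8 8 8; 0 0 0) = Δ·Π!·Σ² = 490/96577  (sign +1)
sum: t=6:+1/83607552000 t=7:−1/18289152000 t=8:+1/33443020800 = -1/78033715200
3j²(8 8 8; -6 4 2) = Δ·Π!·Σ² = 27/7429  (sign -1)
combine: 4πI² = 4913·490/96577·27/7429 = 224910/2482597
take √, sign -1: I = -0.08490756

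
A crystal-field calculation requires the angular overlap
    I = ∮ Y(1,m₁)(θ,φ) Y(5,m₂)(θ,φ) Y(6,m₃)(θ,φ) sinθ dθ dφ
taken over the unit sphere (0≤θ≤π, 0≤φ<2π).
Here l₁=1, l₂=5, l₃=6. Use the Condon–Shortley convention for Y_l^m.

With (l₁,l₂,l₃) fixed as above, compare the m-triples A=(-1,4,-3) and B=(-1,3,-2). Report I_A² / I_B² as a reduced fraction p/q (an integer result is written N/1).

1/2

l's match ⇒ only the (l;m) 3-j factors differ between A and B.
A: triangle coeff Δ(1,5,6) = 1/858; Σ_t [0,0]: t=0:+1/725760 = 1/725760; (3j)²=1/286 [(1 5 6; -1 4 -3)], sign=-1
B: triangle coeff Δ(1,5,6) = 1/858; Σ_t [0,0]: t=0:+1/161280 = 1/161280; (3j)²=1/143 [(1 5 6; -1 3 -2)], sign=+1
I_A²/I_B² = (1/286)/(1/143) = 1/2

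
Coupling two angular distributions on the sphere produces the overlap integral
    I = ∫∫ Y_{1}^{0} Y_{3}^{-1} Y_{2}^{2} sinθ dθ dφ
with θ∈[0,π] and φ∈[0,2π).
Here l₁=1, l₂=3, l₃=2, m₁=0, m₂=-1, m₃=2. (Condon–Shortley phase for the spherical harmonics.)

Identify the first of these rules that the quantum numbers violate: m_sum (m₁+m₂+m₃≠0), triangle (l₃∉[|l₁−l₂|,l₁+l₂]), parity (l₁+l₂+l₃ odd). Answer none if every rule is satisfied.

m_sum

azimuthal sum: 0 − 1 + 2 = 1  ✗
2 ≤ 2 ≤ 4 (triangle on l)
L = 1 + 3 + 2 = 6 (even)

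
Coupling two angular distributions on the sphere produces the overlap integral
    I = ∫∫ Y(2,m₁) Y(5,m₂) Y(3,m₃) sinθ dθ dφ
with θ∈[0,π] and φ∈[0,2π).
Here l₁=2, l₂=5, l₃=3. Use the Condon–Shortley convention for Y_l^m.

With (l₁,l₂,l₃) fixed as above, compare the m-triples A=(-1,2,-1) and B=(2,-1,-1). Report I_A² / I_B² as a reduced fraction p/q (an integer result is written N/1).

7/1

Shared (l₁,l₂,l₃)=(2,5,3): N and (l;000)² cancel in I_A²/I_B².
A: Δ = 4!·0!·6!/11! = 1/2310; Racah Σ t=3..3: t=3:−1/288 = -1/288; ⇒ 3j(2 5 3; -1 2 -1)² = 1/22, sgn -1
B: Δ = 4!·0!·6!/11! = 1/2310; Racah Σ t=0..0: t=0:+1/1152 = 1/1152; ⇒ 3j(2 5 3; 2 -1 -1)² = 1/154, sgn +1
I_A²/I_B² = (1/22)/(1/154) = 7/1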